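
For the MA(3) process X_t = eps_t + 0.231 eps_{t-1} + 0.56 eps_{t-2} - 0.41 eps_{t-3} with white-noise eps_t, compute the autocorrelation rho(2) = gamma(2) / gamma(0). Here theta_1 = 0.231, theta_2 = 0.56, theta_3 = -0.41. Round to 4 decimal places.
\rho(2) = 0.3031

For an MA(q) process with theta_0 = 1, the autocovariance is
  gamma(k) = sigma^2 * sum_{i=0..q-k} theta_i * theta_{i+k},
and rho(k) = gamma(k) / gamma(0). Sigma^2 cancels.
  numerator   = (1)*(0.56) + (0.231)*(-0.41) = 0.46529.
  denominator = (1)^2 + (0.231)^2 + (0.56)^2 + (-0.41)^2 = 1.535061.
  rho(2) = 0.46529 / 1.535061 = 0.3031.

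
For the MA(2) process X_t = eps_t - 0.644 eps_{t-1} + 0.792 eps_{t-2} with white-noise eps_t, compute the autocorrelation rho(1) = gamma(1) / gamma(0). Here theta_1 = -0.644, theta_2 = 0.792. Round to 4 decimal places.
\rho(1) = -0.5652

For an MA(q) process with theta_0 = 1, the autocovariance is
  gamma(k) = sigma^2 * sum_{i=0..q-k} theta_i * theta_{i+k},
and rho(k) = gamma(k) / gamma(0). Sigma^2 cancels.
  numerator   = (1)*(-0.644) + (-0.644)*(0.792) = -1.154048.
  denominator = (1)^2 + (-0.644)^2 + (0.792)^2 = 2.042.
  rho(1) = -1.154048 / 2.042 = -0.5652.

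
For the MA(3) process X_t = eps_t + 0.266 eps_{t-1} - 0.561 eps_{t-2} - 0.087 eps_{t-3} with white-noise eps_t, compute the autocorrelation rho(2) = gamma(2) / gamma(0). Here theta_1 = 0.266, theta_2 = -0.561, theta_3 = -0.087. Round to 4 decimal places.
\rho(2) = -0.4193

For an MA(q) process with theta_0 = 1, the autocovariance is
  gamma(k) = sigma^2 * sum_{i=0..q-k} theta_i * theta_{i+k},
and rho(k) = gamma(k) / gamma(0). Sigma^2 cancels.
  numerator   = (1)*(-0.561) + (0.266)*(-0.087) = -0.584142.
  denominator = (1)^2 + (0.266)^2 + (-0.561)^2 + (-0.087)^2 = 1.393046.
  rho(2) = -0.584142 / 1.393046 = -0.4193.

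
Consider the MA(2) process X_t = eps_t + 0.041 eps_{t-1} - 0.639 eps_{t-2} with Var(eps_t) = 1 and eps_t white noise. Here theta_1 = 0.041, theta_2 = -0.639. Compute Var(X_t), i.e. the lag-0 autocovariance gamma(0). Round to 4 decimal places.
\gamma(0) = 1.4100

For an MA(q) process X_t = eps_t + sum_i theta_i eps_{t-i} with
Var(eps_t) = sigma^2, the variance is
  gamma(0) = sigma^2 * (1 + sum_i theta_i^2).
  sum_i theta_i^2 = (0.041)^2 + (-0.639)^2 = 0.001681 + 0.408321 = 0.410002.
  gamma(0) = 1 * (1 + 0.410002) = 1 * 1.410002 = 1.410002, which rounds to 1.4100.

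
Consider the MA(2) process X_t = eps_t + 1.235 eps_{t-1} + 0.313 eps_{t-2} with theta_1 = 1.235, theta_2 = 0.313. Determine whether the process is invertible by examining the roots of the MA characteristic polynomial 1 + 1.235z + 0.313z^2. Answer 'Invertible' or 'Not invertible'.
\text{Invertible}

The MA(q) characteristic polynomial is P(z) = 1 + 1.235z + 0.313z^2.
Invertibility requires all roots to lie outside the unit circle, i.e. |z| > 1 for every root.
Set 1 + (1.235) z + (0.313) z^2 = 0, i.e. a z^2 + b z + c = 0 with a = 0.313, b = 1.235, c = 1.
Discriminant D = b^2 - 4ac = (1.235)^2 - 4*(0.313)*1 = 1.525225 - (1.252) = 0.273225.
D >= 0, so the roots are real: z = (-b +/- sqrt(D)) / (2a) = (-1.235 +/- 0.522709) / (0.626).
  z_1 = (-1.235 + 0.522709) / (0.626) = -1.1378,   |z_1| = 1.1378.
  z_2 = (-1.235 - 0.522709) / (0.626) = -2.8078,   |z_2| = 2.8078.
Moduli of all roots: 1.1378, 2.8078.
All moduli strictly greater than 1? Yes.
Verdict: Invertible.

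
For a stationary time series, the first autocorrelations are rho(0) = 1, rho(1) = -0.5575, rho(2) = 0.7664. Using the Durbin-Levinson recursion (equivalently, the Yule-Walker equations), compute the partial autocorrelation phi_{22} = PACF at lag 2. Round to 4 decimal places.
\phi_{22} = 0.6611

The PACF at lag k is phi_{kk}, the last component of the solution
to the Yule-Walker system G_k phi = r_k where
  (G_k)_{ij} = rho(|i - j|), (r_k)_i = rho(i), i,j = 1..k.
Equivalently, Durbin-Levinson gives phi_{kk} iteratively:
  phi_{11} = rho(1)
  phi_{kk} = [rho(k) - sum_{j=1..k-1} phi_{k-1,j} rho(k-j)]
            / [1 - sum_{j=1..k-1} phi_{k-1,j} rho(j)],
  phi_{k,j} = phi_{k-1,j} - phi_{kk} phi_{k-1,k-j},  j = 1..k-1.
Step k = 1:
  phi_11 = rho(1) = -0.5575.
Step k = 2:
  phi_22 = [rho(2) - phi_11 rho(1)] / [1 - phi_11 rho(1)] = [0.7664 - (-0.5575)(-0.5575)] / [1 - (-0.5575)(-0.5575)]
         = 0.45559375 / 0.68919375 = 0.6611.
Therefore phi_{22} = 0.6611.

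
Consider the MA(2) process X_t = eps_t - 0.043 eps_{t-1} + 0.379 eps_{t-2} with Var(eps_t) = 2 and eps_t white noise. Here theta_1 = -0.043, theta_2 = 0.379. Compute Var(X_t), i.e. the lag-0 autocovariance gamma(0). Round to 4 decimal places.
\gamma(0) = 2.2910

For an MA(q) process X_t = eps_t + sum_i theta_i eps_{t-i} with
Var(eps_t) = sigma^2, the variance is
  gamma(0) = sigma^2 * (1 + sum_i theta_i^2).
  sum_i theta_i^2 = (-0.043)^2 + (0.379)^2 = 0.001849 + 0.143641 = 0.14549.
  gamma(0) = 2 * (1 + 0.14549) = 2 * 1.14549 = 2.29098, which rounds to 2.2910.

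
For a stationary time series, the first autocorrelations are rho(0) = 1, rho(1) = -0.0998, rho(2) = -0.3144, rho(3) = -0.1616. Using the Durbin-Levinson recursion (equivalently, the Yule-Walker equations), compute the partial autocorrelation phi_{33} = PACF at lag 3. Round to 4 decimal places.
\phi_{33} = -0.2670

The PACF at lag k is phi_{kk}, the last component of the solution
to the Yule-Walker system G_k phi = r_k where
  (G_k)_{ij} = rho(|i - j|), (r_k)_i = rho(i), i,j = 1..k.
Equivalently, Durbin-Levinson gives phi_{kk} iteratively:
  phi_{11} = rho(1)
  phi_{kk} = [rho(k) - sum_{j=1..k-1} phi_{k-1,j} rho(k-j)]
            / [1 - sum_{j=1..k-1} phi_{k-1,j} rho(j)],
  phi_{k,j} = phi_{k-1,j} - phi_{kk} phi_{k-1,k-j},  j = 1..k-1.
Step k = 1:
  phi_11 = rho(1) = -0.0998.
Step k = 2:
  phi_22 = [rho(2) - phi_11 rho(1)] / [1 - phi_11 rho(1)] = [-0.3144 - (-0.0998)(-0.0998)] / [1 - (-0.0998)(-0.0998)]
         = -0.32436004 / 0.99003996 = -0.327623.
  Update: phi_21 = phi_11 - phi_22 phi_11 = -0.0998 - (-0.327623)(-0.0998) = -0.132497.
Step k = 3:
  phi_33 = [rho(3) - phi_21 rho(2) - phi_22 rho(1)] / [1 - phi_21 rho(1) - phi_22 rho(2)]
    numerator   = -0.1616 - (-0.132497)(-0.3144) - (-0.327623)(-0.0998) = -0.23595379
    denominator = 1 - (-0.132497)(-0.0998) - (-0.327623)(-0.3144) = 0.88377209
  phi_33 = -0.23595379 / 0.88377209 = -0.267.
Therefore phi_{33} = -0.2670.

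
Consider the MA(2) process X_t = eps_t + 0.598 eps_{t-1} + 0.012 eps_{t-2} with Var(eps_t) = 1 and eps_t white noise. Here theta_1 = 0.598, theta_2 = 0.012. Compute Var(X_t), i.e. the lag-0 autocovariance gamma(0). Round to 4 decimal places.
\gamma(0) = 1.3577

For an MA(q) process X_t = eps_t + sum_i theta_i eps_{t-i} with
Var(eps_t) = sigma^2, the variance is
  gamma(0) = sigma^2 * (1 + sum_i theta_i^2).
  sum_i theta_i^2 = (0.598)^2 + (0.012)^2 = 0.357604 + 0.000144 = 0.357748.
  gamma(0) = 1 * (1 + 0.357748) = 1 * 1.357748 = 1.357748, which rounds to 1.3577.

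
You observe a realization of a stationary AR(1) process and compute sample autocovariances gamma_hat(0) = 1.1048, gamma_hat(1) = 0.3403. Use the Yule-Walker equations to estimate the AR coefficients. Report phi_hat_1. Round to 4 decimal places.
\hat\phi_{1} = 0.3080

The Yule-Walker equations for an AR(p) process read, in matrix form,
  Gamma_p phi = r_p,   with   (Gamma_p)_{ij} = gamma(|i - j|),
                       (r_p)_i = gamma(i),   i,j = 1..p.
Substitute the sample gammas (Toeplitz matrix and right-hand side of size 1):
  Gamma_p = [[1.1048]]
  r_p     = [0.3403]
With p = 1 this is the single equation gamma(0) phi_1 = gamma(1):
  phi_hat_1 = gamma(1) / gamma(0) = 0.3403 / 1.1048 = 0.3080.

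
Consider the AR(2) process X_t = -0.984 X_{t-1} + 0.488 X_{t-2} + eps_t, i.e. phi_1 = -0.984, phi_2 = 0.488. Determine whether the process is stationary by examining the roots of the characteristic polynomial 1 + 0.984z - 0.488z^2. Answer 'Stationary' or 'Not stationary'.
\text{Not stationary}

The AR(p) characteristic polynomial is P(z) = 1 + 0.984z - 0.488z^2.
Stationarity requires all roots to lie outside the unit circle, i.e. |z| > 1 for every root.
Set 1 + (0.984) z + (-0.488) z^2 = 0, i.e. a z^2 + b z + c = 0 with a = -0.488, b = 0.984, c = 1.
Discriminant D = b^2 - 4ac = (0.984)^2 - 4*(-0.488)*1 = 0.968256 - (-1.952) = 2.920256.
D >= 0, so the roots are real: z = (-b +/- sqrt(D)) / (2a) = (-0.984 +/- 1.708876) / (-0.976).
  z_1 = (-0.984 + 1.708876) / (-0.976) = -0.7427,   |z_1| = 0.7427.
  z_2 = (-0.984 - 1.708876) / (-0.976) = 2.7591,   |z_2| = 2.7591.
Moduli of all roots: 0.7427, 2.7591.
All moduli strictly greater than 1? No.
Verdict: Not stationary.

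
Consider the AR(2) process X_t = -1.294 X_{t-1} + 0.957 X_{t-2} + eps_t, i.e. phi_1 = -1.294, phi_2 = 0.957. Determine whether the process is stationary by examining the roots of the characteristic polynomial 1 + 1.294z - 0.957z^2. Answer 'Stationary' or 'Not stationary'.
\text{Not stationary}

The AR(p) characteristic polynomial is P(z) = 1 + 1.294z - 0.957z^2.
Stationarity requires all roots to lie outside the unit circle, i.e. |z| > 1 for every root.
Set 1 + (1.294) z + (-0.957) z^2 = 0, i.e. a z^2 + b z + c = 0 with a = -0.957, b = 1.294, c = 1.
Discriminant D = b^2 - 4ac = (1.294)^2 - 4*(-0.957)*1 = 1.674436 - (-3.828) = 5.502436.
D >= 0, so the roots are real: z = (-b +/- sqrt(D)) / (2a) = (-1.294 +/- 2.345727) / (-1.914).
  z_1 = (-1.294 + 2.345727) / (-1.914) = -0.5495,   |z_1| = 0.5495.
  z_2 = (-1.294 - 2.345727) / (-1.914) = 1.9016,   |z_2| = 1.9016.
Moduli of all roots: 0.5495, 1.9016.
All moduli strictly greater than 1? No.
Verdict: Not stationary.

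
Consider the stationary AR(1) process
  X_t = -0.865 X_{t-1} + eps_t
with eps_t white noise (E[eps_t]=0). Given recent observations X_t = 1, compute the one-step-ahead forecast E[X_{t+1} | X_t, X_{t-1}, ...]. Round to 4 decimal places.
E[X_{t+1} \mid \mathcal F_t] = -0.8650

For an AR(p) model X_t = c + sum_i phi_i X_{t-i} + eps_t, the
one-step-ahead conditional mean is
  E[X_{t+1} | X_t, ...] = c + sum_i phi_i X_{t+1-i}.
Substitute known values:
  E[X_{t+1} | ...] = (-0.865) * (1)
                   = -0.8650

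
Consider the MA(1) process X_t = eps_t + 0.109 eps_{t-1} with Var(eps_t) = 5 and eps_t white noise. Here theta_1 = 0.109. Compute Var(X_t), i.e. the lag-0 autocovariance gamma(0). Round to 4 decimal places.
\gamma(0) = 5.0594

For an MA(q) process X_t = eps_t + sum_i theta_i eps_{t-i} with
Var(eps_t) = sigma^2, the variance is
  gamma(0) = sigma^2 * (1 + sum_i theta_i^2).
  sum_i theta_i^2 = (0.109)^2 = 0.011881.
  gamma(0) = 5 * (1 + 0.011881) = 5 * 1.011881 = 5.059405, which rounds to 5.0594.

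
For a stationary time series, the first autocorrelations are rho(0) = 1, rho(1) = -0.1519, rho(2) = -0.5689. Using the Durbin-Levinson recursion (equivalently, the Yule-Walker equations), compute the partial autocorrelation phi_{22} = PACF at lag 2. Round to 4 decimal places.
\phi_{22} = -0.6060

The PACF at lag k is phi_{kk}, the last component of the solution
to the Yule-Walker system G_k phi = r_k where
  (G_k)_{ij} = rho(|i - j|), (r_k)_i = rho(i), i,j = 1..k.
Equivalently, Durbin-Levinson gives phi_{kk} iteratively:
  phi_{11} = rho(1)
  phi_{kk} = [rho(k) - sum_{j=1..k-1} phi_{k-1,j} rho(k-j)]
            / [1 - sum_{j=1..k-1} phi_{k-1,j} rho(j)],
  phi_{k,j} = phi_{k-1,j} - phi_{kk} phi_{k-1,k-j},  j = 1..k-1.
Step k = 1:
  phi_11 = rho(1) = -0.1519.
Step k = 2:
  phi_22 = [rho(2) - phi_11 rho(1)] / [1 - phi_11 rho(1)] = [-0.5689 - (-0.1519)(-0.1519)] / [1 - (-0.1519)(-0.1519)]
         = -0.59197361 / 0.97692639 = -0.606.
Therefore phi_{22} = -0.6060.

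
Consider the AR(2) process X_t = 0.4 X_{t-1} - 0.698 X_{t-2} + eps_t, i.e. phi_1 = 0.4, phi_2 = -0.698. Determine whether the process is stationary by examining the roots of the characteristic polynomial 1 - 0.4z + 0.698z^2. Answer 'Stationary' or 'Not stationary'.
\text{Stationary}

The AR(p) characteristic polynomial is P(z) = 1 - 0.4z + 0.698z^2.
Stationarity requires all roots to lie outside the unit circle, i.e. |z| > 1 for every root.
Set 1 + (-0.4) z + (0.698) z^2 = 0, i.e. a z^2 + b z + c = 0 with a = 0.698, b = -0.4, c = 1.
Discriminant D = b^2 - 4ac = (-0.4)^2 - 4*(0.698)*1 = 0.16 - (2.792) = -2.632.
D < 0, so the roots are the complex-conjugate pair z = (-b +/- i sqrt(-D)) / (2a) = 0.2865 +/- 1.1621i.
For a conjugate pair |z|^2 = z * conj(z) = (product of roots) = c/a = 1/(0.698) = 1.432665, so |z| = sqrt(1.432665) = 1.1969 for both roots.
Moduli of all roots: 1.1969, 1.1969.
All moduli strictly greater than 1? Yes.
Verdict: Stationary.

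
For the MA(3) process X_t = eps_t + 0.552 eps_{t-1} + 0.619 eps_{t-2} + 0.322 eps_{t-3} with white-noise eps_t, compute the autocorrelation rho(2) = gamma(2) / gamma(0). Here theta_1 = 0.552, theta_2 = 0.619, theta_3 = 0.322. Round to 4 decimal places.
\rho(2) = 0.4447

For an MA(q) process with theta_0 = 1, the autocovariance is
  gamma(k) = sigma^2 * sum_{i=0..q-k} theta_i * theta_{i+k},
and rho(k) = gamma(k) / gamma(0). Sigma^2 cancels.
  numerator   = (1)*(0.619) + (0.552)*(0.322) = 0.796744.
  denominator = (1)^2 + (0.552)^2 + (0.619)^2 + (0.322)^2 = 1.791549.
  rho(2) = 0.796744 / 1.791549 = 0.4447.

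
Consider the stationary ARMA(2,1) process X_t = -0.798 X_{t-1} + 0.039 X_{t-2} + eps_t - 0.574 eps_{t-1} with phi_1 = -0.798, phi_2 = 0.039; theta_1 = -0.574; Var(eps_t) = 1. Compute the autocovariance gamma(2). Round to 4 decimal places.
\gamma(2) = 5.6436

Multiply the model equation by X_{t-k} and take expectations. With theta_0 = psi_0 = 1 and psi_j the MA(infinity) weights, this gives
  gamma(k) - sum_i phi_i gamma(k-i) = c_k,
  c_k = sigma^2 * sum_{j=k..q} theta_j psi_{j-k}   (c_k = 0 for k > q),
using gamma(-m) = gamma(m).
psi-weights needed (psi_j = theta_j + sum_i phi_i psi_{j-i}):
  psi_1 = theta_1 + phi_1 = -0.574 + (-0.798) = -1.372
Right-hand sides:
  c_0 = sigma^2 (1 + theta_1 psi_1) = 1 * (1 + (-0.574)(-1.372)) = 1 * 1.787528 = 1.787528
  c_1 = sigma^2 theta_1 = 1 * (-0.574) = -0.574
  c_2 = 0
Equations for k = 0, 1, 2 (AR order 2, c_2 = 0):
  (E0) gamma(0) = phi_1 gamma(1) + phi_2 gamma(2) + c_0
  (E1) gamma(1) = phi_1 gamma(0) + phi_2 gamma(1) + c_1
  (E2) gamma(2) = phi_1 gamma(1) + phi_2 gamma(0)
From (E1): gamma(1) = A gamma(0) + B with
  A = phi_1 / (1 - phi_2) = -0.798 / 0.961 = -0.830385,   B = c_1 / (1 - phi_2) = -0.574 / 0.961 = -0.597294.
Insert (E2) into (E0): gamma(0) (1 - phi_2^2) = phi_1 (1 + phi_2) gamma(1) + c_0.
  phi_1 (1 + phi_2) = (-0.798)(1.039) = -0.829122,   1 - phi_2^2 = 0.998479.
Replace gamma(1) by A gamma(0) + B and collect gamma(0):
  gamma(0) [0.998479 - (-0.829122)(-0.830385)] = (-0.829122)(-0.597294) + 1.787528
  gamma(0) * 0.309989 = 2.282758
  gamma(0) = 2.282758 / 0.309989 = 7.364008.
  gamma(1) = A gamma(0) + B = (-0.830385)(7.364008) + (-0.597294) = -6.712257.
  gamma(2) = phi_1 gamma(1) + phi_2 gamma(0) = (-0.798)(-6.712257) + (0.039)(7.364008) = 5.643577.
Therefore gamma(2) = 5.6436 (to 4 decimal places).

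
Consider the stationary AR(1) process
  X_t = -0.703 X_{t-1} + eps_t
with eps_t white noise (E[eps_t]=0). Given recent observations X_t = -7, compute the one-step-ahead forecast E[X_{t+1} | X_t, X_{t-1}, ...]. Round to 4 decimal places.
E[X_{t+1} \mid \mathcal F_t] = 4.9210

For an AR(p) model X_t = c + sum_i phi_i X_{t-i} + eps_t, the
one-step-ahead conditional mean is
  E[X_{t+1} | X_t, ...] = c + sum_i phi_i X_{t+1-i}.
Substitute known values:
  E[X_{t+1} | ...] = (-0.703) * (-7)
                   = 4.9210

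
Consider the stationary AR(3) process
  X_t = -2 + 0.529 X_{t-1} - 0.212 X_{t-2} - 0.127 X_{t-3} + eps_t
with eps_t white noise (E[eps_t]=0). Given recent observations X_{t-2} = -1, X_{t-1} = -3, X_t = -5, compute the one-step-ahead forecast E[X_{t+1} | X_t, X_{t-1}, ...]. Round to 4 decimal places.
E[X_{t+1} \mid \mathcal F_t] = -3.8820

For an AR(p) model X_t = c + sum_i phi_i X_{t-i} + eps_t, the
one-step-ahead conditional mean is
  E[X_{t+1} | X_t, ...] = c + sum_i phi_i X_{t+1-i}.
Substitute known values:
  E[X_{t+1} | ...] = -2 + (0.529) * (-5) + (-0.212) * (-3) + (-0.127) * (-1)
                   = -3.8820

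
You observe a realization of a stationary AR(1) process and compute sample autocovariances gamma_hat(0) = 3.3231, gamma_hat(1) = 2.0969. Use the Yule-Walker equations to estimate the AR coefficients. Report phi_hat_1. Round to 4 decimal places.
\hat\phi_{1} = 0.6310

The Yule-Walker equations for an AR(p) process read, in matrix form,
  Gamma_p phi = r_p,   with   (Gamma_p)_{ij} = gamma(|i - j|),
                       (r_p)_i = gamma(i),   i,j = 1..p.
Substitute the sample gammas (Toeplitz matrix and right-hand side of size 1):
  Gamma_p = [[3.3231]]
  r_p     = [2.0969]
With p = 1 this is the single equation gamma(0) phi_1 = gamma(1):
  phi_hat_1 = gamma(1) / gamma(0) = 2.0969 / 3.3231 = 0.6310.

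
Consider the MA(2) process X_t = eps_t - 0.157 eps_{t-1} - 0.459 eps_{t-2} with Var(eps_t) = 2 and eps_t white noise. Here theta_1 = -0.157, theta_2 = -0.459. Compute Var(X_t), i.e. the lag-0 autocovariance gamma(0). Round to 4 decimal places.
\gamma(0) = 2.4707

For an MA(q) process X_t = eps_t + sum_i theta_i eps_{t-i} with
Var(eps_t) = sigma^2, the variance is
  gamma(0) = sigma^2 * (1 + sum_i theta_i^2).
  sum_i theta_i^2 = (-0.157)^2 + (-0.459)^2 = 0.024649 + 0.210681 = 0.23533.
  gamma(0) = 2 * (1 + 0.23533) = 2 * 1.23533 = 2.47066, which rounds to 2.4707.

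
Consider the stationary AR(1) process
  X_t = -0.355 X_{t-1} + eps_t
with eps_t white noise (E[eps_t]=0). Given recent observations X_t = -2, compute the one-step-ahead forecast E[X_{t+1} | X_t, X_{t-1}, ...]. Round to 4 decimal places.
E[X_{t+1} \mid \mathcal F_t] = 0.7100

For an AR(p) model X_t = c + sum_i phi_i X_{t-i} + eps_t, the
one-step-ahead conditional mean is
  E[X_{t+1} | X_t, ...] = c + sum_i phi_i X_{t+1-i}.
Substitute known values:
  E[X_{t+1} | ...] = (-0.355) * (-2)
                   = 0.7100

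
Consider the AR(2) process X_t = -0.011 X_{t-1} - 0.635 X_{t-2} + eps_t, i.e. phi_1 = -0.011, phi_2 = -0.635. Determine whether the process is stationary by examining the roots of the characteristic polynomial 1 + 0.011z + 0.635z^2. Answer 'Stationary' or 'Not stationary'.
\text{Stationary}

The AR(p) characteristic polynomial is P(z) = 1 + 0.011z + 0.635z^2.
Stationarity requires all roots to lie outside the unit circle, i.e. |z| > 1 for every root.
Set 1 + (0.011) z + (0.635) z^2 = 0, i.e. a z^2 + b z + c = 0 with a = 0.635, b = 0.011, c = 1.
Discriminant D = b^2 - 4ac = (0.011)^2 - 4*(0.635)*1 = 0.000121 - (2.54) = -2.539879.
D < 0, so the roots are the complex-conjugate pair z = (-b +/- i sqrt(-D)) / (2a) = -0.0087 +/- 1.2549i.
For a conjugate pair |z|^2 = z * conj(z) = (product of roots) = c/a = 1/(0.635) = 1.574803, so |z| = sqrt(1.574803) = 1.2549 for both roots.
Moduli of all roots: 1.2549, 1.2549.
All moduli strictly greater than 1? Yes.
Verdict: Stationary.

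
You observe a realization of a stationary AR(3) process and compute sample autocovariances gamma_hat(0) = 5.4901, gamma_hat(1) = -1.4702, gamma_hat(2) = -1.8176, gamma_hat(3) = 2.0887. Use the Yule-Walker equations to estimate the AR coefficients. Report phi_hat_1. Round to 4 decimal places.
\hat\phi_{1} = -0.3050

The Yule-Walker equations for an AR(p) process read, in matrix form,
  Gamma_p phi = r_p,   with   (Gamma_p)_{ij} = gamma(|i - j|),
                       (r_p)_i = gamma(i),   i,j = 1..p.
Substitute the sample gammas (Toeplitz matrix and right-hand side of size 3):
  Gamma_p = [[5.4901, -1.4702, -1.8176], [-1.4702, 5.4901, -1.4702], [-1.8176, -1.4702, 5.4901]]
  r_p     = [-1.4702, -1.8176, 2.0887]
Written out (R1..R3):
  (R1) 5.4901 phi_1 - 1.4702 phi_2 - 1.8176 phi_3 = -1.4702
  (R2) -1.4702 phi_1 + 5.4901 phi_2 - 1.4702 phi_3 = -1.8176
  (R3) -1.8176 phi_1 - 1.4702 phi_2 + 5.4901 phi_3 = 2.0887
Gaussian elimination:
  R2 <- R2 - (-1.4702/5.4901) R1 = R2 - (-0.267791) R1:  5.096394 phi_2 - 1.956937 phi_3 = -2.211306
  R3 <- R3 - (-1.8176/5.4901) R1 = R3 - (-0.331069) R1:  -1.956937 phi_2 + 4.88835 phi_3 = 1.601963
  R3 <- R3 - (-1.956937/5.096394) R2 = R3 - (-0.383985) R2:  4.136916 phi_3 = 0.752855
Back-substitution:
  phi_hat_3 = 0.752855 / 4.136916 = 0.181985
  phi_hat_2 = (-2.211306 - (-1.956937)(0.181985)) / 5.096394 = -0.364017
  phi_hat_1 = (-1.4702 - (-1.4702)(-0.364017) - (-1.8176)(0.181985)) / 5.4901 = -0.305022
So phi_hat = [-0.3050, -0.3640, 0.1820].
Therefore phi_hat_1 = -0.3050.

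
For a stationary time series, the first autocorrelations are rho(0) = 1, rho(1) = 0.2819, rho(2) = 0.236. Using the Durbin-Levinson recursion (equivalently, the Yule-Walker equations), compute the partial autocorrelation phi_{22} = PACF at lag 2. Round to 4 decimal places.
\phi_{22} = 0.1700

The PACF at lag k is phi_{kk}, the last component of the solution
to the Yule-Walker system G_k phi = r_k where
  (G_k)_{ij} = rho(|i - j|), (r_k)_i = rho(i), i,j = 1..k.
Equivalently, Durbin-Levinson gives phi_{kk} iteratively:
  phi_{11} = rho(1)
  phi_{kk} = [rho(k) - sum_{j=1..k-1} phi_{k-1,j} rho(k-j)]
            / [1 - sum_{j=1..k-1} phi_{k-1,j} rho(j)],
  phi_{k,j} = phi_{k-1,j} - phi_{kk} phi_{k-1,k-j},  j = 1..k-1.
Step k = 1:
  phi_11 = rho(1) = 0.2819.
Step k = 2:
  phi_22 = [rho(2) - phi_11 rho(1)] / [1 - phi_11 rho(1)] = [0.236 - (0.2819)(0.2819)] / [1 - (0.2819)(0.2819)]
         = 0.15653239 / 0.92053239 = 0.17.
Therefore phi_{22} = 0.1700.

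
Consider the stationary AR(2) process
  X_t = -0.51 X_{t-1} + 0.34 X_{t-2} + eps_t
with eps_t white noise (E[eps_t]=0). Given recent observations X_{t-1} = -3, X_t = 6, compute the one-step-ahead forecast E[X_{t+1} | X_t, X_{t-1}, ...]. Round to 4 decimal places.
E[X_{t+1} \mid \mathcal F_t] = -4.0800

For an AR(p) model X_t = c + sum_i phi_i X_{t-i} + eps_t, the
one-step-ahead conditional mean is
  E[X_{t+1} | X_t, ...] = c + sum_i phi_i X_{t+1-i}.
Substitute known values:
  E[X_{t+1} | ...] = (-0.51) * (6) + (0.34) * (-3)
                   = -4.0800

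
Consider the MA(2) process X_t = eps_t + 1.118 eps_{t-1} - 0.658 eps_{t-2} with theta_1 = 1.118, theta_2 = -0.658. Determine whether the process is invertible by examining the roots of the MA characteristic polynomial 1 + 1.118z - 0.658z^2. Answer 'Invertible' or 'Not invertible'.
\text{Not invertible}

The MA(q) characteristic polynomial is P(z) = 1 + 1.118z - 0.658z^2.
Invertibility requires all roots to lie outside the unit circle, i.e. |z| > 1 for every root.
Set 1 + (1.118) z + (-0.658) z^2 = 0, i.e. a z^2 + b z + c = 0 with a = -0.658, b = 1.118, c = 1.
Discriminant D = b^2 - 4ac = (1.118)^2 - 4*(-0.658)*1 = 1.249924 - (-2.632) = 3.881924.
D >= 0, so the roots are real: z = (-b +/- sqrt(D)) / (2a) = (-1.118 +/- 1.97026) / (-1.316).
  z_1 = (-1.118 + 1.97026) / (-1.316) = -0.6476,   |z_1| = 0.6476.
  z_2 = (-1.118 - 1.97026) / (-1.316) = 2.3467,   |z_2| = 2.3467.
Moduli of all roots: 0.6476, 2.3467.
All moduli strictly greater than 1? No.
Verdict: Not invertible.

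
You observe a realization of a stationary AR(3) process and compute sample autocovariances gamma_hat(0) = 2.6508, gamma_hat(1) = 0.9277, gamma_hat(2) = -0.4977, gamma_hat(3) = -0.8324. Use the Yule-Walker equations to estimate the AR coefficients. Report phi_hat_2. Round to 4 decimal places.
\hat\phi_{2} = -0.2910

The Yule-Walker equations for an AR(p) process read, in matrix form,
  Gamma_p phi = r_p,   with   (Gamma_p)_{ij} = gamma(|i - j|),
                       (r_p)_i = gamma(i),   i,j = 1..p.
Substitute the sample gammas (Toeplitz matrix and right-hand side of size 3):
  Gamma_p = [[2.6508, 0.9277, -0.4977], [0.9277, 2.6508, 0.9277], [-0.4977, 0.9277, 2.6508]]
  r_p     = [0.9277, -0.4977, -0.8324]
Written out (R1..R3):
  (R1) 2.6508 phi_1 + 0.9277 phi_2 - 0.4977 phi_3 = 0.9277
  (R2) 0.9277 phi_1 + 2.6508 phi_2 + 0.9277 phi_3 = -0.4977
  (R3) -0.4977 phi_1 + 0.9277 phi_2 + 2.6508 phi_3 = -0.8324
Gaussian elimination:
  R2 <- R2 - (0.9277/2.6508) R1 = R2 - (0.34997) R1:  2.326133 phi_2 + 1.10188 phi_3 = -0.822367
  R3 <- R3 - (-0.4977/2.6508) R1 = R3 - (-0.187755) R1:  1.10188 phi_2 + 2.557355 phi_3 = -0.65822
  R3 <- R3 - (1.10188/2.326133) R2 = R3 - (0.473696) R2:  2.035398 phi_3 = -0.268668
Back-substitution:
  phi_hat_3 = -0.268668 / 2.035398 = -0.131998
  phi_hat_2 = (-0.822367 - (1.10188)(-0.131998)) / 2.326133 = -0.291007
  phi_hat_1 = (0.9277 - (0.9277)(-0.291007) - (-0.4977)(-0.131998)) / 2.6508 = 0.42703
So phi_hat = [0.4270, -0.2910, -0.1320].
Therefore phi_hat_2 = -0.2910.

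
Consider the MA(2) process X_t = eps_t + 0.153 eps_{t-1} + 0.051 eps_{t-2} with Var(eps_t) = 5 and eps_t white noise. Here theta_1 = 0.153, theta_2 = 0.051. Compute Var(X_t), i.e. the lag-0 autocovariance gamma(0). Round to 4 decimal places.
\gamma(0) = 5.1301

For an MA(q) process X_t = eps_t + sum_i theta_i eps_{t-i} with
Var(eps_t) = sigma^2, the variance is
  gamma(0) = sigma^2 * (1 + sum_i theta_i^2).
  sum_i theta_i^2 = (0.153)^2 + (0.051)^2 = 0.023409 + 0.002601 = 0.02601.
  gamma(0) = 5 * (1 + 0.02601) = 5 * 1.02601 = 5.13005, which rounds to 5.1301.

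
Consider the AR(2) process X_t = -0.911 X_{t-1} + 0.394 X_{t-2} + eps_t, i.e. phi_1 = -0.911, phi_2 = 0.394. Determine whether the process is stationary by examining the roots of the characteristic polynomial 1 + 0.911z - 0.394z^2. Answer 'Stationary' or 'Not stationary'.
\text{Not stationary}

The AR(p) characteristic polynomial is P(z) = 1 + 0.911z - 0.394z^2.
Stationarity requires all roots to lie outside the unit circle, i.e. |z| > 1 for every root.
Set 1 + (0.911) z + (-0.394) z^2 = 0, i.e. a z^2 + b z + c = 0 with a = -0.394, b = 0.911, c = 1.
Discriminant D = b^2 - 4ac = (0.911)^2 - 4*(-0.394)*1 = 0.829921 - (-1.576) = 2.405921.
D >= 0, so the roots are real: z = (-b +/- sqrt(D)) / (2a) = (-0.911 +/- 1.551103) / (-0.788).
  z_1 = (-0.911 + 1.551103) / (-0.788) = -0.8123,   |z_1| = 0.8123.
  z_2 = (-0.911 - 1.551103) / (-0.788) = 3.1245,   |z_2| = 3.1245.
Moduli of all roots: 0.8123, 3.1245.
All moduli strictly greater than 1? No.
Verdict: Not stationary.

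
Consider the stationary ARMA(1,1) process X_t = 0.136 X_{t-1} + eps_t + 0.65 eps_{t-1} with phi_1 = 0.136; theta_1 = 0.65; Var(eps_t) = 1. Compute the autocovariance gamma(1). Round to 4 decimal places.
\gamma(1) = 0.8716

Multiply the model equation by X_{t-k} and take expectations. With theta_0 = psi_0 = 1 and psi_j the MA(infinity) weights, this gives
  gamma(k) - sum_i phi_i gamma(k-i) = c_k,
  c_k = sigma^2 * sum_{j=k..q} theta_j psi_{j-k}   (c_k = 0 for k > q),
using gamma(-m) = gamma(m).
psi-weights needed (psi_j = theta_j + sum_i phi_i psi_{j-i}):
  psi_1 = theta_1 + phi_1 = 0.65 + (0.136) = 0.786
Right-hand sides:
  c_0 = sigma^2 (1 + theta_1 psi_1) = 1 * (1 + (0.65)(0.786)) = 1 * 1.5109 = 1.5109
  c_1 = sigma^2 theta_1 = 1 * (0.65) = 0.65
  c_2 = 0
Equations for k = 0 and k = 1 (AR order 1):
  gamma(0) = phi_1 gamma(1) + c_0
  gamma(1) = phi_1 gamma(0) + c_1
Substituting the second into the first: gamma(0) (1 - phi_1^2) = c_0 + phi_1 c_1, so
  gamma(0) = (c_0 + phi_1 c_1) / (1 - phi_1^2) = (1.5109 + (0.136)(0.65)) / (1 - (0.136)^2) = 1.5993 / 0.981504 = 1.629438.
  gamma(1) = phi_1 gamma(0) + c_1 = (0.136)(1.629438) + (0.65) = 0.871604.
Therefore gamma(1) = 0.8716 (to 4 decimal places).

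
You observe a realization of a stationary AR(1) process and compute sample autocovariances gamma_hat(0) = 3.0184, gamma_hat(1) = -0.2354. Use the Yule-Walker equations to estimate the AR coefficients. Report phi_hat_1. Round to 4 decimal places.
\hat\phi_{1} = -0.0780

The Yule-Walker equations for an AR(p) process read, in matrix form,
  Gamma_p phi = r_p,   with   (Gamma_p)_{ij} = gamma(|i - j|),
                       (r_p)_i = gamma(i),   i,j = 1..p.
Substitute the sample gammas (Toeplitz matrix and right-hand side of size 1):
  Gamma_p = [[3.0184]]
  r_p     = [-0.2354]
With p = 1 this is the single equation gamma(0) phi_1 = gamma(1):
  phi_hat_1 = gamma(1) / gamma(0) = -0.2354 / 3.0184 = -0.0780.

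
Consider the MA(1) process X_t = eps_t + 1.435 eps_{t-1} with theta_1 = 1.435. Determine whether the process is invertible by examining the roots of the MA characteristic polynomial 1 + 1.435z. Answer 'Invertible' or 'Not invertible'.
\text{Not invertible}

The MA(q) characteristic polynomial is P(z) = 1 + 1.435z.
Invertibility requires all roots to lie outside the unit circle, i.e. |z| > 1 for every root.
This is linear in z: 1 + (1.435) z = 0  =>  z = -1/(1.435) = -0.696864,  |z| = 0.696864.
Moduli of all roots: 0.6969.
All moduli strictly greater than 1? No.
Verdict: Not invertible.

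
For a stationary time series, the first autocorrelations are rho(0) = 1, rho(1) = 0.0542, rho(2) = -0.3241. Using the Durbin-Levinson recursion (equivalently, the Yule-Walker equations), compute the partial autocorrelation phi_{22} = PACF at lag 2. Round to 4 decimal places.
\phi_{22} = -0.3280

The PACF at lag k is phi_{kk}, the last component of the solution
to the Yule-Walker system G_k phi = r_k where
  (G_k)_{ij} = rho(|i - j|), (r_k)_i = rho(i), i,j = 1..k.
Equivalently, Durbin-Levinson gives phi_{kk} iteratively:
  phi_{11} = rho(1)
  phi_{kk} = [rho(k) - sum_{j=1..k-1} phi_{k-1,j} rho(k-j)]
            / [1 - sum_{j=1..k-1} phi_{k-1,j} rho(j)],
  phi_{k,j} = phi_{k-1,j} - phi_{kk} phi_{k-1,k-j},  j = 1..k-1.
Step k = 1:
  phi_11 = rho(1) = 0.0542.
Step k = 2:
  phi_22 = [rho(2) - phi_11 rho(1)] / [1 - phi_11 rho(1)] = [-0.3241 - (0.0542)(0.0542)] / [1 - (0.0542)(0.0542)]
         = -0.32703764 / 0.99706236 = -0.328.
Therefore phi_{22} = -0.3280.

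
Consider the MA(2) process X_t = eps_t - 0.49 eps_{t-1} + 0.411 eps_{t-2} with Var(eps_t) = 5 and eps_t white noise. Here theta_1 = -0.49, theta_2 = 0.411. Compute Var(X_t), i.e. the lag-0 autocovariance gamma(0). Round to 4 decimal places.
\gamma(0) = 7.0451

For an MA(q) process X_t = eps_t + sum_i theta_i eps_{t-i} with
Var(eps_t) = sigma^2, the variance is
  gamma(0) = sigma^2 * (1 + sum_i theta_i^2).
  sum_i theta_i^2 = (-0.49)^2 + (0.411)^2 = 0.2401 + 0.168921 = 0.409021.
  gamma(0) = 5 * (1 + 0.409021) = 5 * 1.409021 = 7.045105, which rounds to 7.0451.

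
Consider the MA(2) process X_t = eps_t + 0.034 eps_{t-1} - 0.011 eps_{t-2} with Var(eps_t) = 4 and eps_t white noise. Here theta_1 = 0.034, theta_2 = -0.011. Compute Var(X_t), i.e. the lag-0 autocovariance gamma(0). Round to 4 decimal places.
\gamma(0) = 4.0051

For an MA(q) process X_t = eps_t + sum_i theta_i eps_{t-i} with
Var(eps_t) = sigma^2, the variance is
  gamma(0) = sigma^2 * (1 + sum_i theta_i^2).
  sum_i theta_i^2 = (0.034)^2 + (-0.011)^2 = 0.001156 + 0.000121 = 0.001277.
  gamma(0) = 4 * (1 + 0.001277) = 4 * 1.001277 = 4.005108, which rounds to 4.0051.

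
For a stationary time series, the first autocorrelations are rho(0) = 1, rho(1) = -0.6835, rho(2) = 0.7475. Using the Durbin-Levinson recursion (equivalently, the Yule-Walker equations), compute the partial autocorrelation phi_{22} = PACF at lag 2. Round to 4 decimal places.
\phi_{22} = 0.5261

The PACF at lag k is phi_{kk}, the last component of the solution
to the Yule-Walker system G_k phi = r_k where
  (G_k)_{ij} = rho(|i - j|), (r_k)_i = rho(i), i,j = 1..k.
Equivalently, Durbin-Levinson gives phi_{kk} iteratively:
  phi_{11} = rho(1)
  phi_{kk} = [rho(k) - sum_{j=1..k-1} phi_{k-1,j} rho(k-j)]
            / [1 - sum_{j=1..k-1} phi_{k-1,j} rho(j)],
  phi_{k,j} = phi_{k-1,j} - phi_{kk} phi_{k-1,k-j},  j = 1..k-1.
Step k = 1:
  phi_11 = rho(1) = -0.6835.
Step k = 2:
  phi_22 = [rho(2) - phi_11 rho(1)] / [1 - phi_11 rho(1)] = [0.7475 - (-0.6835)(-0.6835)] / [1 - (-0.6835)(-0.6835)]
         = 0.28032775 / 0.53282775 = 0.5261.
Therefore phi_{22} = 0.5261.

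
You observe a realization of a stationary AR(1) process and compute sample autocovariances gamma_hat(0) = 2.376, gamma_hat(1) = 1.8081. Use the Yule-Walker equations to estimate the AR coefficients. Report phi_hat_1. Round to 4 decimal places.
\hat\phi_{1} = 0.7610

The Yule-Walker equations for an AR(p) process read, in matrix form,
  Gamma_p phi = r_p,   with   (Gamma_p)_{ij} = gamma(|i - j|),
                       (r_p)_i = gamma(i),   i,j = 1..p.
Substitute the sample gammas (Toeplitz matrix and right-hand side of size 1):
  Gamma_p = [[2.376]]
  r_p     = [1.8081]
With p = 1 this is the single equation gamma(0) phi_1 = gamma(1):
  phi_hat_1 = gamma(1) / gamma(0) = 1.8081 / 2.376 = 0.7610.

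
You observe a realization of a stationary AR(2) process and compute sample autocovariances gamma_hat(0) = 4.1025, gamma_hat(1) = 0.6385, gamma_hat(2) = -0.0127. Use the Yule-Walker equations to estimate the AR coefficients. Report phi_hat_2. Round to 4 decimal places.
\hat\phi_{2} = -0.0280

The Yule-Walker equations for an AR(p) process read, in matrix form,
  Gamma_p phi = r_p,   with   (Gamma_p)_{ij} = gamma(|i - j|),
                       (r_p)_i = gamma(i),   i,j = 1..p.
Substitute the sample gammas (Toeplitz matrix and right-hand side of size 2):
  Gamma_p = [[4.1025, 0.6385], [0.6385, 4.1025]]
  r_p     = [0.6385, -0.0127]
Written out:
  4.1025 phi_1 + 0.6385 phi_2 = 0.6385
  0.6385 phi_1 + 4.1025 phi_2 = -0.0127
Solve by Cramer's rule:
  det = gamma(0)^2 - gamma(1)^2 = (4.1025)^2 - (0.6385)^2 = 16.83050625 - 0.40768225 = 16.422824
  phi_hat_1 = [gamma(1) gamma(0) - gamma(1) gamma(2)] / det = [(0.6385)(4.1025) - (0.6385)(-0.0127)] / 16.422824 = 2.6275552 / 16.422824 = 0.16
  phi_hat_2 = [gamma(0) gamma(2) - gamma(1)^2] / det = [(4.1025)(-0.0127) - (0.6385)^2] / 16.422824 = -0.459784 / 16.422824 = -0.028
So phi_hat = [0.1600, -0.0280].
Therefore phi_hat_2 = -0.0280.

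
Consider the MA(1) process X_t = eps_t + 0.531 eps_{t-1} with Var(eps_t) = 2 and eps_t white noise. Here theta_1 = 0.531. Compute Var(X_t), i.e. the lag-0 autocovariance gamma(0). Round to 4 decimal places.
\gamma(0) = 2.5639

For an MA(q) process X_t = eps_t + sum_i theta_i eps_{t-i} with
Var(eps_t) = sigma^2, the variance is
  gamma(0) = sigma^2 * (1 + sum_i theta_i^2).
  sum_i theta_i^2 = (0.531)^2 = 0.281961.
  gamma(0) = 2 * (1 + 0.281961) = 2 * 1.281961 = 2.563922, which rounds to 2.5639.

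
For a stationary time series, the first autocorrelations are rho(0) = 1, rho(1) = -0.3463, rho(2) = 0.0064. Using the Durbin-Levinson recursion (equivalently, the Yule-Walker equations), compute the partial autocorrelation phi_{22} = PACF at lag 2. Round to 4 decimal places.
\phi_{22} = -0.1290

The PACF at lag k is phi_{kk}, the last component of the solution
to the Yule-Walker system G_k phi = r_k where
  (G_k)_{ij} = rho(|i - j|), (r_k)_i = rho(i), i,j = 1..k.
Equivalently, Durbin-Levinson gives phi_{kk} iteratively:
  phi_{11} = rho(1)
  phi_{kk} = [rho(k) - sum_{j=1..k-1} phi_{k-1,j} rho(k-j)]
            / [1 - sum_{j=1..k-1} phi_{k-1,j} rho(j)],
  phi_{k,j} = phi_{k-1,j} - phi_{kk} phi_{k-1,k-j},  j = 1..k-1.
Step k = 1:
  phi_11 = rho(1) = -0.3463.
Step k = 2:
  phi_22 = [rho(2) - phi_11 rho(1)] / [1 - phi_11 rho(1)] = [0.0064 - (-0.3463)(-0.3463)] / [1 - (-0.3463)(-0.3463)]
         = -0.11352369 / 0.88007631 = -0.129.
Therefore phi_{22} = -0.1290.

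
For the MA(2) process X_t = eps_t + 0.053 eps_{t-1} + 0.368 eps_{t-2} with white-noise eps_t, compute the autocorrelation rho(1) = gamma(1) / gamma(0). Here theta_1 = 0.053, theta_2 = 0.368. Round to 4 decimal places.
\rho(1) = 0.0637

For an MA(q) process with theta_0 = 1, the autocovariance is
  gamma(k) = sigma^2 * sum_{i=0..q-k} theta_i * theta_{i+k},
and rho(k) = gamma(k) / gamma(0). Sigma^2 cancels.
  numerator   = (1)*(0.053) + (0.053)*(0.368) = 0.072504.
  denominator = (1)^2 + (0.053)^2 + (0.368)^2 = 1.138233.
  rho(1) = 0.072504 / 1.138233 = 0.0637.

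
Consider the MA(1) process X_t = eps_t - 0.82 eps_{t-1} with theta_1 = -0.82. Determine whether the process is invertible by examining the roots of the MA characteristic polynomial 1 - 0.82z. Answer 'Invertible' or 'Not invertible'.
\text{Invertible}

The MA(q) characteristic polynomial is P(z) = 1 - 0.82z.
Invertibility requires all roots to lie outside the unit circle, i.e. |z| > 1 for every root.
This is linear in z: 1 + (-0.82) z = 0  =>  z = -1/(-0.82) = 1.219512,  |z| = 1.219512.
Moduli of all roots: 1.2195.
All moduli strictly greater than 1? Yes.
Verdict: Invertible.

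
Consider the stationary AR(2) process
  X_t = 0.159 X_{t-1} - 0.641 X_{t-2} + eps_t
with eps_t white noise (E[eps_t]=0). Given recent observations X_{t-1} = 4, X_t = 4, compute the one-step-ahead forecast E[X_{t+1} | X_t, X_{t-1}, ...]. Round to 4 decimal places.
E[X_{t+1} \mid \mathcal F_t] = -1.9280

For an AR(p) model X_t = c + sum_i phi_i X_{t-i} + eps_t, the
one-step-ahead conditional mean is
  E[X_{t+1} | X_t, ...] = c + sum_i phi_i X_{t+1-i}.
Substitute known values:
  E[X_{t+1} | ...] = (0.159) * (4) + (-0.641) * (4)
                   = -1.9280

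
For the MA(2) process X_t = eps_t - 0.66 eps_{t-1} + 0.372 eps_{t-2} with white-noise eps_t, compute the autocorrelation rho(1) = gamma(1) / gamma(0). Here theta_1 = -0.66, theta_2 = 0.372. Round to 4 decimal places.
\rho(1) = -0.5753

For an MA(q) process with theta_0 = 1, the autocovariance is
  gamma(k) = sigma^2 * sum_{i=0..q-k} theta_i * theta_{i+k},
and rho(k) = gamma(k) / gamma(0). Sigma^2 cancels.
  numerator   = (1)*(-0.66) + (-0.66)*(0.372) = -0.90552.
  denominator = (1)^2 + (-0.66)^2 + (0.372)^2 = 1.573984.
  rho(1) = -0.90552 / 1.573984 = -0.5753.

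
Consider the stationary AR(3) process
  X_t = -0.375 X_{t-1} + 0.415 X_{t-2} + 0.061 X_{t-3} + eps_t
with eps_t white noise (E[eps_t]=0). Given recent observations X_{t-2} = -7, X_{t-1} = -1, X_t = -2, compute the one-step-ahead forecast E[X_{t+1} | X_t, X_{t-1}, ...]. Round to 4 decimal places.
E[X_{t+1} \mid \mathcal F_t] = -0.0920

For an AR(p) model X_t = c + sum_i phi_i X_{t-i} + eps_t, the
one-step-ahead conditional mean is
  E[X_{t+1} | X_t, ...] = c + sum_i phi_i X_{t+1-i}.
Substitute known values:
  E[X_{t+1} | ...] = (-0.375) * (-2) + (0.415) * (-1) + (0.061) * (-7)
                   = -0.0920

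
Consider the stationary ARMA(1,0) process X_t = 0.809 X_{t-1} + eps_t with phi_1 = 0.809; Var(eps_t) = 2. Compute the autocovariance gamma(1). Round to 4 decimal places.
\gamma(1) = 4.6828

Multiply the model equation by X_{t-k} and take expectations. With theta_0 = psi_0 = 1 and psi_j the MA(infinity) weights, this gives
  gamma(k) - sum_i phi_i gamma(k-i) = c_k,
  c_k = sigma^2 * sum_{j=k..q} theta_j psi_{j-k}   (c_k = 0 for k > q),
using gamma(-m) = gamma(m).
Pure AR (q = 0): c_0 = sigma^2 = 2, c_k = 0 for k >= 1.
Equations for k = 0 and k = 1 (AR order 1):
  gamma(0) = phi_1 gamma(1) + c_0
  gamma(1) = phi_1 gamma(0) + c_1
Substituting the second into the first: gamma(0) (1 - phi_1^2) = c_0 + phi_1 c_1, so
  gamma(0) = c_0 / (1 - phi_1^2) = 2 / (1 - (0.809)^2) = 2 / 0.345519 = 5.788394.
  gamma(1) = phi_1 gamma(0) = (0.809)(5.788394) = 4.68281.
Therefore gamma(1) = 4.6828 (to 4 decimal places).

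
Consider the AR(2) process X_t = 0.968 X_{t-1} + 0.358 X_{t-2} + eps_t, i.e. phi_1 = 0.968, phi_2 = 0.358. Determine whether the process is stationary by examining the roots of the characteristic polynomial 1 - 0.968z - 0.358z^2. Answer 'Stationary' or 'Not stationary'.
\text{Not stationary}

The AR(p) characteristic polynomial is P(z) = 1 - 0.968z - 0.358z^2.
Stationarity requires all roots to lie outside the unit circle, i.e. |z| > 1 for every root.
Set 1 + (-0.968) z + (-0.358) z^2 = 0, i.e. a z^2 + b z + c = 0 with a = -0.358, b = -0.968, c = 1.
Discriminant D = b^2 - 4ac = (-0.968)^2 - 4*(-0.358)*1 = 0.937024 - (-1.432) = 2.369024.
D >= 0, so the roots are real: z = (-b +/- sqrt(D)) / (2a) = (0.968 +/- 1.539163) / (-0.716).
  z_1 = (0.968 + 1.539163) / (-0.716) = -3.5016,   |z_1| = 3.5016.
  z_2 = (0.968 - 1.539163) / (-0.716) = 0.7977,   |z_2| = 0.7977.
Moduli of all roots: 3.5016, 0.7977.
All moduli strictly greater than 1? No.
Verdict: Not stationary.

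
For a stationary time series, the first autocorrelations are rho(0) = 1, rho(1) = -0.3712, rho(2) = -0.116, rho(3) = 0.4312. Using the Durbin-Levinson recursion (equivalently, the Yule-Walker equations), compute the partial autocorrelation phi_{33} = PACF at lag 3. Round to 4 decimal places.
\phi_{33} = 0.3380

The PACF at lag k is phi_{kk}, the last component of the solution
to the Yule-Walker system G_k phi = r_k where
  (G_k)_{ij} = rho(|i - j|), (r_k)_i = rho(i), i,j = 1..k.
Equivalently, Durbin-Levinson gives phi_{kk} iteratively:
  phi_{11} = rho(1)
  phi_{kk} = [rho(k) - sum_{j=1..k-1} phi_{k-1,j} rho(k-j)]
            / [1 - sum_{j=1..k-1} phi_{k-1,j} rho(j)],
  phi_{k,j} = phi_{k-1,j} - phi_{kk} phi_{k-1,k-j},  j = 1..k-1.
Step k = 1:
  phi_11 = rho(1) = -0.3712.
Step k = 2:
  phi_22 = [rho(2) - phi_11 rho(1)] / [1 - phi_11 rho(1)] = [-0.116 - (-0.3712)(-0.3712)] / [1 - (-0.3712)(-0.3712)]
         = -0.25378944 / 0.86221056 = -0.294347.
  Update: phi_21 = phi_11 - phi_22 phi_11 = -0.3712 - (-0.294347)(-0.3712) = -0.480462.
Step k = 3:
  phi_33 = [rho(3) - phi_21 rho(2) - phi_22 rho(1)] / [1 - phi_21 rho(1) - phi_22 rho(2)]
    numerator   = 0.4312 - (-0.480462)(-0.116) - (-0.294347)(-0.3712) = 0.26620468
    denominator = 1 - (-0.480462)(-0.3712) - (-0.294347)(-0.116) = 0.7875083
  phi_33 = 0.26620468 / 0.7875083 = 0.338.
Therefore phi_{33} = 0.3380.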